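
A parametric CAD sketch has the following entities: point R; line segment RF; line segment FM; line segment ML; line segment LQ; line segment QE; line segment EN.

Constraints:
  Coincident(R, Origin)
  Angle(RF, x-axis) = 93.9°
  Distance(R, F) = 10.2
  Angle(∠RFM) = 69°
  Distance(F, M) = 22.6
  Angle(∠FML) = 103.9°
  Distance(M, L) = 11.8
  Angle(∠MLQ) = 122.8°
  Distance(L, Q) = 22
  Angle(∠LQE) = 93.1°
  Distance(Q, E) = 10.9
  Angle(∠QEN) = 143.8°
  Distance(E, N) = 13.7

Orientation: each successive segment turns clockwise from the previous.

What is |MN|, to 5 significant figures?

24.841

R is at the origin; RF runs at 93.9° with length 10.2, so F = (-0.69376, 10.176). ∠RFM = 69.0° gives FM at -17.100° from the x-axis; with |FM| = 22.6, M = (20.907, 3.5311). ∠FML = 103.9° gives ML at -93.200° from the x-axis; with |ML| = 11.8, L = (20.248, -8.2505). ∠MLQ = 122.8° gives LQ at -150.40° from the x-axis; with |LQ| = 22.0, Q = (1.1196, -19.117). ∠LQE = 93.1° gives QE at 122.70° from the x-axis; with |QE| = 10.9, E = (-4.7690, -9.9448). ∠QEN = 143.8° gives EN at 86.500° from the x-axis; with |EN| = 13.7, N = (-3.9327, 3.7297). Then |MN| = |N − M| = 24.841.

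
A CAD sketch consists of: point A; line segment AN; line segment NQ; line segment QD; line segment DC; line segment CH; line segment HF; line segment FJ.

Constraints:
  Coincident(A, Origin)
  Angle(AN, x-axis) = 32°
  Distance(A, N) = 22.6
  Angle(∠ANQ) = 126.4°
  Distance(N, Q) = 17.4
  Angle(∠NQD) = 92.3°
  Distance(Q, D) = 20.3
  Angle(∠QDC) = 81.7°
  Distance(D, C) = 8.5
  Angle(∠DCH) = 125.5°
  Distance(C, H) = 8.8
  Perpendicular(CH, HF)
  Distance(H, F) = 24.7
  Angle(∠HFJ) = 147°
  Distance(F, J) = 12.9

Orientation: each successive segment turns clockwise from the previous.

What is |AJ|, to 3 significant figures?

56.1

A is at the origin; AN runs at 32.0° with length 22.6, so N = (19.2, 12.0). ∠ANQ = 126.4° gives NQ at -21.6° from the x-axis; with |NQ| = 17.4, Q = (35.3, 5.57). ∠NQD = 92.3° gives QD at -109° from the x-axis; with |QD| = 20.3, D = (28.6, -13.6). ∠QDC = 81.7° gives DC at 152° from the x-axis; with |DC| = 8.5, C = (21.1, -9.65). ∠DCH = 125.5° gives CH at 97.9° from the x-axis; with |CH| = 8.8, H = (19.9, -0.934). CH is perpendicular to HF, so HF runs at 7.90°; with |HF| = 24.7, F = (44.4, 2.46). ∠HFJ = 147.0° gives FJ at -25.1° from the x-axis; with |FJ| = 12.9, J = (56.0, -3.01). Then |AJ| = |J − A| = 56.1.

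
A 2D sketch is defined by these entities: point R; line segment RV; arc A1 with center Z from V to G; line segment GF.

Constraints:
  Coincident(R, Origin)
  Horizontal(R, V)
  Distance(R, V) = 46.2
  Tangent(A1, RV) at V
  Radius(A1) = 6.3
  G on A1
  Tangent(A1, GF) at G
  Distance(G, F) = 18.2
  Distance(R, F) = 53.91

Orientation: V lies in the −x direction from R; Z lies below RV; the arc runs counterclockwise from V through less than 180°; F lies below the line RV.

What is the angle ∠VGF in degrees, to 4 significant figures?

127.4°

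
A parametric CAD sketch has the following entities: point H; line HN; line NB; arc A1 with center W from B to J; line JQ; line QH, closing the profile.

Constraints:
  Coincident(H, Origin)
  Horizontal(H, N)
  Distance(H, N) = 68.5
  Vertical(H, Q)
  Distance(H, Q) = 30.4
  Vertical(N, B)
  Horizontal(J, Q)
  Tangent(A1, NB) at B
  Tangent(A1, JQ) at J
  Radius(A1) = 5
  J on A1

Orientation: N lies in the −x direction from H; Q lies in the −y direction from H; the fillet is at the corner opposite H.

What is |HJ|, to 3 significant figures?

70.4

H is at the origin; HN is horizontal with |HN| = 68.5 and N on the −x side, so N = (-68.5, 0.00). HQ is vertical with |HQ| = 30.4 and Q on the −y side, so Q = (0.00, -30.4). The virtual corner opposite H is at (-68.5, -30.4). Tangency of A1 to NB means the radius WB is perpendicular to NB and since A1 is tangent to JQ there, WJ ⟂ JQ, with radius 5.0, so the center W sits 5.0 in from both sides at W = (-63.5, -25.4). That places the tangent points at B = (-68.5, -25.4) on NB and J = (-63.5, -30.4) on JQ. Then |HJ| = |J − H| = 70.4.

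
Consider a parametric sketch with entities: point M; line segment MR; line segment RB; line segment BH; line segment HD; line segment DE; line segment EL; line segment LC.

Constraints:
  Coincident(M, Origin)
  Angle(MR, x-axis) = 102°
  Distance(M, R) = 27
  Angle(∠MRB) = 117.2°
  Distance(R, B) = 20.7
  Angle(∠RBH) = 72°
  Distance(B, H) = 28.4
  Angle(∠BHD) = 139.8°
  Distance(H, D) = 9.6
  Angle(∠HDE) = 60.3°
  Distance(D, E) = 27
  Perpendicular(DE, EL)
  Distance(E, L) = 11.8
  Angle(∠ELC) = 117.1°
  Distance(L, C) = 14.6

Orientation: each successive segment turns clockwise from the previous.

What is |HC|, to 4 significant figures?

13.70

M is at the origin; MR runs at 102.0° with length 27.0, so R = (-5.614, 26.41). ∠MRB = 117.2° gives RB at 39.20° from the x-axis; with |RB| = 20.7, B = (10.43, 39.49). ∠RBH = 72.0° gives BH at -68.80° from the x-axis; with |BH| = 28.4, H = (20.70, 13.01). ∠BHD = 139.8° gives HD at -109.0° from the x-axis; with |HD| = 9.6, D = (17.57, 3.938). ∠HDE = 60.3° gives DE at 131.3° from the x-axis; with |DE| = 27.0, E = (-0.2476, 24.22). DE is perpendicular to EL, so EL runs at 41.30°; with |EL| = 11.8, L = (8.617, 32.01). ∠ELC = 117.1° gives LC at -21.60° from the x-axis; with |LC| = 14.6, C = (22.19, 26.64). Then |HC| = |C − H| = 13.70.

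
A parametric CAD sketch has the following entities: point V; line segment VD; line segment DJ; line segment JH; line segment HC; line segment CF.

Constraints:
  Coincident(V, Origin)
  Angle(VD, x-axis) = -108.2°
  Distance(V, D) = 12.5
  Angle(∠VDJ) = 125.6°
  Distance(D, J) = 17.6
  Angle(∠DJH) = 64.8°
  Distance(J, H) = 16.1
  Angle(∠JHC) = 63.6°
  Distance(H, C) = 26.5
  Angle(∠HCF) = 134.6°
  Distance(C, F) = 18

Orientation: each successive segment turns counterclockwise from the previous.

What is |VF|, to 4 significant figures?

34.44

∠JHC = 63.6° gives HC at 177.8° from the x-axis; with |HC| = 26.5, C = (-12.28, -10.92). ∠HCF = 134.6° gives CF at -136.8° from the x-axis; with |CF| = 18.0, F = (-25.40, -23.25). Then |VF| = |F − V| = 34.44.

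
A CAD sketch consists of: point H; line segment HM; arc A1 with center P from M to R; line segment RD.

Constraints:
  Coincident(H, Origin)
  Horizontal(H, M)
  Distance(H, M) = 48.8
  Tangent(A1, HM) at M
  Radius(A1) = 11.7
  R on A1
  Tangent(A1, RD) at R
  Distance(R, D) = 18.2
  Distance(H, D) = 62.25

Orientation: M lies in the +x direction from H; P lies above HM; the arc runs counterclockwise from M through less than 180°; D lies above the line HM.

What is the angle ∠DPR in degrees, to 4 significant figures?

57.26°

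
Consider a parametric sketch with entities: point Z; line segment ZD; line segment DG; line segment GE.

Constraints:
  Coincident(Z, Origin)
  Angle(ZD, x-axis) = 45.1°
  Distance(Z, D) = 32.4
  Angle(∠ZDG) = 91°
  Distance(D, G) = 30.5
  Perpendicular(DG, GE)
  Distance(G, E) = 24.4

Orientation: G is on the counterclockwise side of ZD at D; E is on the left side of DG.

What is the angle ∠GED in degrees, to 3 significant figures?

51.3°

∠ZDG = 91.0°, so DG runs at 45.1° + (180° − 91.0°) = 134° from the x-axis; with |DG| = 30.5, G = D + 30.5·(cos 134°, sin 134°) = (1.64, 44.9). DG ⟂ GE; with |GE| = 24.4 on the left of DG, E = G + 24.4·(-0.718, -0.696) = (-15.9, 27.9). Then cos ∠GED = EG·ED / (|EG||ED|), giving 51.3°.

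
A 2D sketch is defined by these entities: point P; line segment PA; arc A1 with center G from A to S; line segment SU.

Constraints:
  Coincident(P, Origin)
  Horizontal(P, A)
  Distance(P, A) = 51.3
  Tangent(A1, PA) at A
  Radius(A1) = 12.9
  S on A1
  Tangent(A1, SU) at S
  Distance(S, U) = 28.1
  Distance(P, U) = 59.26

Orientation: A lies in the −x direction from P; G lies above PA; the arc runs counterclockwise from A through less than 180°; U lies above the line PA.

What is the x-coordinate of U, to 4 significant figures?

-41.56

P is at the origin; P and A share the same y with |PA| = 51.3 and A on the −x side, so A = (-51.30, 0.000). A1 meets PA tangentially, so GA is at right angles to PA, so G = A + (0, 12.9) = (-51.30, 12.90). Since GS ⟂ SU (tangency), |GU| = √(12.9² + 28.1²) = 30.92 regardless of where S sits on A1. So U lies on both circle(P, 59.26) and circle(G, 30.92); the above-PA intersection is U = (-41.56, 42.24). S is the foot of the tangent from U: S = (-38.48, 14.31).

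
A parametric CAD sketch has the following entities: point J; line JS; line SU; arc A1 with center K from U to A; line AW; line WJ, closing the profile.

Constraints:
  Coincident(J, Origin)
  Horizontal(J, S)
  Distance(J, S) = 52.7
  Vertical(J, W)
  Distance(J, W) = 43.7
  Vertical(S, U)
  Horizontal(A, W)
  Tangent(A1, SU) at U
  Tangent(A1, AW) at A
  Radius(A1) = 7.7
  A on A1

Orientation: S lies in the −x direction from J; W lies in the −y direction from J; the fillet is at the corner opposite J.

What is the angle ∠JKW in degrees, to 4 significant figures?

48.37°

J is at the origin; J and S share the same y with |JS| = 52.7 and S on the −x side, so S = (-52.70, 0.000). JW is vertical with |JW| = 43.7 and W on the −y side, so W = (0.000, -43.70). The virtual corner opposite J is at (-52.70, -43.70). The tangent condition forces KU to be normal to SU and the tangent condition forces KA to be normal to AW, with radius 7.7, so the center K sits 7.7 in from both sides at K = (-45.00, -36.00). Then cos ∠JKW = KJ·KW / (|KJ||KW|), giving 48.37°.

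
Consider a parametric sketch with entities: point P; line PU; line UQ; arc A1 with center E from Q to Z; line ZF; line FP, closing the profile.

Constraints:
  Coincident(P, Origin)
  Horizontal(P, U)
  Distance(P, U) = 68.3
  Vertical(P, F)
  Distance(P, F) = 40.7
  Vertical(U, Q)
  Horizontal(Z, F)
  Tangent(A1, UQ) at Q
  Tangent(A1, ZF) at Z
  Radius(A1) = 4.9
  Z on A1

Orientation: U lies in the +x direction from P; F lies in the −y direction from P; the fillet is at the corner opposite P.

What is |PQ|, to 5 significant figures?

77.114

P is at the origin; P and U share the same y with |PU| = 68.3 and U on the +x side, so U = (68.300, 0.0000). P and F share the same x with |PF| = 40.7 and F on the −y side, so F = (0.0000, -40.700). The virtual corner opposite P is at (68.300, -40.700). Tangency of A1 to UQ means the radius EQ is perpendicular to UQ and tangency of A1 to ZF means the radius EZ is perpendicular to ZF, with radius 4.9, so the center E sits 4.9 in from both sides at E = (63.400, -35.800). That places the tangent points at Q = (68.300, -35.800) on UQ and Z = (63.400, -40.700) on ZF. Then |PQ| = |Q − P| = 77.114.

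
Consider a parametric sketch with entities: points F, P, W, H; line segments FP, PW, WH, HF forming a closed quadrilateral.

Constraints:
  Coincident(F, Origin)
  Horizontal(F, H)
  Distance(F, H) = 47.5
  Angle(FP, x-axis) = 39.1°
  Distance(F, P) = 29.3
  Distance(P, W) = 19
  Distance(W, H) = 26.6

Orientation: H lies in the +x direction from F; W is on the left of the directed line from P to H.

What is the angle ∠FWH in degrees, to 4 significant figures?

73.19°

Checks: |PW| = 19.00 ✓; |WH| = 26.60 ✓.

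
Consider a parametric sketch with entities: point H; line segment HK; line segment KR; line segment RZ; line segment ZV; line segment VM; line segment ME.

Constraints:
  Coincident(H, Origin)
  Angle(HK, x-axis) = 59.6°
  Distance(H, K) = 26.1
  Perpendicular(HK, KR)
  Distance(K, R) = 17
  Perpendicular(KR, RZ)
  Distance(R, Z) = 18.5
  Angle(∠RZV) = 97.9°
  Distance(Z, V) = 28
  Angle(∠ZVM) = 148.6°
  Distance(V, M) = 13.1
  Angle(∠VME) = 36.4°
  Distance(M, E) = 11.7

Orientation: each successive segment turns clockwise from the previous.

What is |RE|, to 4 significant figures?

31.84

H is at the origin; HK runs at 59.6° with length 26.1, so K = (13.21, 22.51). The perpendicularity gives KR at right angles to HK, so KR runs at -30.40°; with |KR| = 17.0, R = (27.87, 13.91). The perpendicularity gives RZ at right angles to KR, so RZ runs at -120.4°; with |RZ| = 18.5, Z = (18.51, -2.047). ∠RZV = 97.9° gives ZV at 157.5° from the x-axis; with |ZV| = 28.0, V = (-7.360, 8.668). ∠ZVM = 148.6° gives VM at 126.1° from the x-axis; with |VM| = 13.1, M = (-15.08, 19.25). ∠VME = 36.4° gives ME at -17.50° from the x-axis; with |ME| = 11.7, E = (-3.920, 15.73). Then |RE| = |E − R| = 31.84.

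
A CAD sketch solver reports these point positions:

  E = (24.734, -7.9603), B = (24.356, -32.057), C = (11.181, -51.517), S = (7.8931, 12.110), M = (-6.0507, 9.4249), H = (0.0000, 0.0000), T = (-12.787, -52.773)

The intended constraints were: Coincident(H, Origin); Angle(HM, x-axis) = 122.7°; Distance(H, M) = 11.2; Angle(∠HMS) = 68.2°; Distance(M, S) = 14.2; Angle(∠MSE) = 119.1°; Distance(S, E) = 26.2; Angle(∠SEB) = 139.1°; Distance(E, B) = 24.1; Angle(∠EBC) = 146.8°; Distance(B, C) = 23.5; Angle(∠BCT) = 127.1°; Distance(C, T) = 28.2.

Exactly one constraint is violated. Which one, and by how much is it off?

Distance(C, T) = 28.2 — off by 4.20.

H = (0.00, 0.00) ✓; HM at 122.7° ✓; |HM| = 11.20 ✓; ∠HMS = 68.20° ✓; |MS| = 14.20 ✓; ∠MSE = 119.1° ✓; |SE| = 26.20 ✓; ∠SEB = 139.1° ✓; |EB| = 24.10 ✓; ∠EBC = 146.8° ✓; |BC| = 23.50 ✓; ∠BCT = 127.1° ✓; |CT| = 24.00 ✗.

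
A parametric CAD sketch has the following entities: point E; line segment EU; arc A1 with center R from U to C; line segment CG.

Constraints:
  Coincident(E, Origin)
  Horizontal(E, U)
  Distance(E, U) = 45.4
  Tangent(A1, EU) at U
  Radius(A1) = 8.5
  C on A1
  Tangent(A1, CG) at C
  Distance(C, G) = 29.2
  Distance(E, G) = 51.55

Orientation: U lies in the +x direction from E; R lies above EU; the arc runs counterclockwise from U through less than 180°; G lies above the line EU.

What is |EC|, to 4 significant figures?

54.04

E is at the origin; EU is horizontal with |EU| = 45.4 and U on the +x side, so U = (45.40, 0.000). Since A1 is tangent to EU there, RU ⟂ EU, so R = U + (0, 8.5) = (45.40, 8.500). Since RC ⟂ CG (tangency), |RG| = √(8.5² + 29.2²) = 30.41 regardless of where C sits on A1. So G lies on both circle(E, 51.55) and circle(R, 30.41); the above-EU intersection is G = (35.59, 37.29). C is the foot of the tangent from G: C = (52.36, 13.38).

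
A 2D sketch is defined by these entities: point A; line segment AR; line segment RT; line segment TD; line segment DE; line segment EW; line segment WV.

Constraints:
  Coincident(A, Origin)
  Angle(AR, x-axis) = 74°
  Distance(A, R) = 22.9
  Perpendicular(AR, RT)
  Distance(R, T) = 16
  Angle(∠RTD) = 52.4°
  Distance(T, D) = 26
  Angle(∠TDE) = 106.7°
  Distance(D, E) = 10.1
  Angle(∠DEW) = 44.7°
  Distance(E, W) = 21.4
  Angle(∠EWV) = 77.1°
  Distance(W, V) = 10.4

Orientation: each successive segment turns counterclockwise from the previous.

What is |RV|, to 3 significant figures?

22.2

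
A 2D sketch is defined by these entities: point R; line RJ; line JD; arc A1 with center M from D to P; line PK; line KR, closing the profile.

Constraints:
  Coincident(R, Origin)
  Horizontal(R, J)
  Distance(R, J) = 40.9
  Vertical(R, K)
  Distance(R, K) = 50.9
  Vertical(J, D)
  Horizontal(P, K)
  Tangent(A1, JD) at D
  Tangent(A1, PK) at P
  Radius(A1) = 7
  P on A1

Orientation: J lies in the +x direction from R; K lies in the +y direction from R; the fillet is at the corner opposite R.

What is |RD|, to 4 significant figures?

60.00

The virtual corner opposite R is at (40.90, 50.90). Since A1 is tangent to JD there, MD ⟂ JD and tangency of A1 to PK means the radius MP is perpendicular to PK, with radius 7.0, so the center M sits 7.0 in from both sides at M = (33.90, 43.90). That places the tangent points at D = (40.90, 43.90) on JD and P = (33.90, 50.90) on PK. Then |RD| = |D − R| = 60.00.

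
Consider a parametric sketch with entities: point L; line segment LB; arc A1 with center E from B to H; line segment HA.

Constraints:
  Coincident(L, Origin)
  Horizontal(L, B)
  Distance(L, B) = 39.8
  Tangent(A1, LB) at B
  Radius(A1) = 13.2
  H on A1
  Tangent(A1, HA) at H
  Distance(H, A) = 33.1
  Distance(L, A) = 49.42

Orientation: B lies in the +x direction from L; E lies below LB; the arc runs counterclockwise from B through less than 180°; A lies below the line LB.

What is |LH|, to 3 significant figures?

29.0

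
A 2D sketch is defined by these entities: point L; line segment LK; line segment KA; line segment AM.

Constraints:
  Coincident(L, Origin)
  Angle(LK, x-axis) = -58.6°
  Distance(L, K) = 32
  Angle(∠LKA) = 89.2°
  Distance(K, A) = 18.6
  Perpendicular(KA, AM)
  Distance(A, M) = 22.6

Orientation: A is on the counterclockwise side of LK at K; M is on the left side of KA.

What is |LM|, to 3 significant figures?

20.4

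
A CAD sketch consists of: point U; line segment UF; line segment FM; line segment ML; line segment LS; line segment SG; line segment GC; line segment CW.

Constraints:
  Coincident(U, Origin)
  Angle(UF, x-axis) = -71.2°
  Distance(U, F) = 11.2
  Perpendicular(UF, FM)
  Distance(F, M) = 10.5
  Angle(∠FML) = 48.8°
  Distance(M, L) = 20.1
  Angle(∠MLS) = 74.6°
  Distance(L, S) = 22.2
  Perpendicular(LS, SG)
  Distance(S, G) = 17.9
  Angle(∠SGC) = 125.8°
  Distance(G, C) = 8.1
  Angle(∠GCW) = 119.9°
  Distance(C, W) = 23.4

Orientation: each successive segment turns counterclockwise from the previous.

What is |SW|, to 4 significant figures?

30.78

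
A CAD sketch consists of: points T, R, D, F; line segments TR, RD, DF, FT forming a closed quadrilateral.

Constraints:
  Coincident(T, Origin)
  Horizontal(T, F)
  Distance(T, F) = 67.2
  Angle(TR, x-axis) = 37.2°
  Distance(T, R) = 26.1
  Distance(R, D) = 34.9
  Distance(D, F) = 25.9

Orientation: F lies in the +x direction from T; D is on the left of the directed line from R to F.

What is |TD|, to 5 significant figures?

59.522

Checks: |TF| = 67.20 ✓; |TR| = 26.10 ✓; |RD| = 34.90 ✓; |DF| = 25.90 ✓.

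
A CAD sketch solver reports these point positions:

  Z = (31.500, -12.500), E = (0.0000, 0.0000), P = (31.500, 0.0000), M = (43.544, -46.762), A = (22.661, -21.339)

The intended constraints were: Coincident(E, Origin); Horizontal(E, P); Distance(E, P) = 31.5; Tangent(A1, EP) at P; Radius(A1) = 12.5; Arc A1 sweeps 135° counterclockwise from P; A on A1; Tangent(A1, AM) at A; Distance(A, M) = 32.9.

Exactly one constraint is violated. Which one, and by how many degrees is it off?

Tangent(A1, AM) at A — off by 5.60°.

E = (0.00, 0.00) ✓; E.y = 0.00, P.y = 0.00 ✓; |EP| = 31.50 ✓; ∠(ZP, PE) = 90.00° ✓; |ZP| = 12.50 ✓; bearing(Z→A) − bearing(Z→P) = 135.0° ✓; |ZA| = 12.50 ✓; ∠(ZA, AM) = 95.60° ✗; |AM| = 32.90 ✓.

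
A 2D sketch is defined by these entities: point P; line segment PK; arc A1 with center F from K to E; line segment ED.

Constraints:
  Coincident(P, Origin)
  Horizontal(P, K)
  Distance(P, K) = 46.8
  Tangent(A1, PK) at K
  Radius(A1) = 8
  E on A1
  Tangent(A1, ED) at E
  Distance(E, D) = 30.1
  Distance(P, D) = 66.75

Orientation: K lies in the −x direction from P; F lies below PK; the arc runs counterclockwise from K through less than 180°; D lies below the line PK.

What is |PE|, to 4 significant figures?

55.38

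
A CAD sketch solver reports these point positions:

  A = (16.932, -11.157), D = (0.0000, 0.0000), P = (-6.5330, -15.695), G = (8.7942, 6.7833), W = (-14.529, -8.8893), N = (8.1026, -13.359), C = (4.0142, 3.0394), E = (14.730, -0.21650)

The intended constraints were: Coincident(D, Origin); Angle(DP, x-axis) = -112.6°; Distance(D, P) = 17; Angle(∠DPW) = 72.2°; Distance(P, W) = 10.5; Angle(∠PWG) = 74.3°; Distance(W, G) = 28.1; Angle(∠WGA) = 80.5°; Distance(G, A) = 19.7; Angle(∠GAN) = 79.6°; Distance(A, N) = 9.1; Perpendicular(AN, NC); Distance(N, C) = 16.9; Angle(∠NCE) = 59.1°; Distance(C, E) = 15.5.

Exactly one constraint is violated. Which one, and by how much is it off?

Distance(C, E) = 15.5 — off by 4.30.

D = (0.00, 0.00) ✓; DP at -112.6° ✓; |DP| = 17.00 ✓; ∠DPW = 72.20° ✓; |PW| = 10.50 ✓; ∠PWG = 74.30° ✓; |WG| = 28.10 ✓; ∠WGA = 80.50° ✓; |GA| = 19.70 ✓; ∠GAN = 79.60° ✓; |AN| = 9.100 ✓; ∠(AN, NC) = 90.00° ✓; |NC| = 16.90 ✓; ∠NCE = 59.10° ✓; |CE| = 11.20 ✗.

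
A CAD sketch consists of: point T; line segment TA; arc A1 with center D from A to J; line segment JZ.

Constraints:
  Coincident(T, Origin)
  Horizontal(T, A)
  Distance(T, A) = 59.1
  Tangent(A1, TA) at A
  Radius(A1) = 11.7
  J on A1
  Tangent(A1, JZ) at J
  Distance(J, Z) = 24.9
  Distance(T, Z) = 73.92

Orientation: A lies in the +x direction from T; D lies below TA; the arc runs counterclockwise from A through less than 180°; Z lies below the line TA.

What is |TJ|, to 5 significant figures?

52.486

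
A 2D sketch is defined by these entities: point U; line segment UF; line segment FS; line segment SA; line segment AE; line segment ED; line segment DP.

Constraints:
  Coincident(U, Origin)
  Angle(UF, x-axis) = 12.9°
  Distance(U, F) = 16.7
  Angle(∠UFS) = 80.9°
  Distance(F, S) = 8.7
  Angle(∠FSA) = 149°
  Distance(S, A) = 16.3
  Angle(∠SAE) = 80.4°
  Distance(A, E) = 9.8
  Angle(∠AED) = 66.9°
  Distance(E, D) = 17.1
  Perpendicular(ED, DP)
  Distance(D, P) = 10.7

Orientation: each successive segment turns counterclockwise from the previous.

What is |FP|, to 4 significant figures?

18.79

∠AED = 66.9° gives ED at -4.300° from the x-axis; with |ED| = 17.1, D = (12.54, 11.62). ED is perpendicular to DP, so DP runs at 85.70°; with |DP| = 10.7, P = (13.35, 22.29). Then |FP| = |P − F| = 18.79.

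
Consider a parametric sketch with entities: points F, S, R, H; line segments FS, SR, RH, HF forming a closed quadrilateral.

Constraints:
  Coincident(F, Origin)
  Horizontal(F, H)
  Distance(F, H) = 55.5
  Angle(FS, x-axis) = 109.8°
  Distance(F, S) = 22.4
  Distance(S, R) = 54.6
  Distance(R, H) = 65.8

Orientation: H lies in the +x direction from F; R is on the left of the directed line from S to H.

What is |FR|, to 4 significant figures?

67.68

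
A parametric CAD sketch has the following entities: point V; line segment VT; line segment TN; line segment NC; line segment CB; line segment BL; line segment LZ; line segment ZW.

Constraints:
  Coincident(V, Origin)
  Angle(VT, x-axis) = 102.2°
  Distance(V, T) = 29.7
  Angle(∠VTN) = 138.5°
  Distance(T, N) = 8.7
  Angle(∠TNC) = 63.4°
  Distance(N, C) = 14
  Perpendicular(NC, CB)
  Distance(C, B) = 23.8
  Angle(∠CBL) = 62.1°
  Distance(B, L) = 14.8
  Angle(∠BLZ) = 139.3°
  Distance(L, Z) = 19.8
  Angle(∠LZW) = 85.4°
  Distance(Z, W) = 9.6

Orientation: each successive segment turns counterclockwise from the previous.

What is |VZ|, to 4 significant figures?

42.92

∠CBL = 62.1° gives BL at 108.2° from the x-axis; with |BL| = 14.8, L = (3.190, 30.43). ∠BLZ = 139.3° gives LZ at 148.9° from the x-axis; with |LZ| = 19.8, Z = (-13.76, 40.66). Then |VZ| = |Z − V| = 42.92.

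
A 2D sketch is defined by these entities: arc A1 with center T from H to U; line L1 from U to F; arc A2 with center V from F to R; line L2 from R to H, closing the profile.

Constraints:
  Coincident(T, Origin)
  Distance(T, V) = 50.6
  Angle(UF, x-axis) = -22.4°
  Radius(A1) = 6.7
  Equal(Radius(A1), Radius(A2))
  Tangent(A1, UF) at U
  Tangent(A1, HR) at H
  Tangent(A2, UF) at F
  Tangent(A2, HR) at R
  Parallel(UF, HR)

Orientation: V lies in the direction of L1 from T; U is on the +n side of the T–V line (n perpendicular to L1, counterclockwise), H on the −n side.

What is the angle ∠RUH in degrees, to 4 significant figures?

75.17°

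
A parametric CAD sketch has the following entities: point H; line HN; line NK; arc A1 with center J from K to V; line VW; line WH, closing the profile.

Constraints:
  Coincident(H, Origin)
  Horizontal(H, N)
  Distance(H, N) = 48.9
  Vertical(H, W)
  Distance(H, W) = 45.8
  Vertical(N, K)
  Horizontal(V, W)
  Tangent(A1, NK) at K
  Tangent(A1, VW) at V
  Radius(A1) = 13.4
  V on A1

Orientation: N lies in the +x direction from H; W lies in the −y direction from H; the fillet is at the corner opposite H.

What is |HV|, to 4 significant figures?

57.95

H is at the origin; H and N share the same y with |HN| = 48.9 and N on the +x side, so N = (48.90, 0.000). H and W share the same x with |HW| = 45.8 and W on the −y side, so W = (0.000, -45.80). The virtual corner opposite H is at (48.90, -45.80). Tangency of A1 to NK means the radius JK is perpendicular to NK and A1 meets VW tangentially, so JV is at right angles to VW, with radius 13.4, so the center J sits 13.4 in from both sides at J = (35.50, -32.40). That places the tangent points at K = (48.90, -32.40) on NK and V = (35.50, -45.80) on VW. Then |HV| = |V − H| = 57.95.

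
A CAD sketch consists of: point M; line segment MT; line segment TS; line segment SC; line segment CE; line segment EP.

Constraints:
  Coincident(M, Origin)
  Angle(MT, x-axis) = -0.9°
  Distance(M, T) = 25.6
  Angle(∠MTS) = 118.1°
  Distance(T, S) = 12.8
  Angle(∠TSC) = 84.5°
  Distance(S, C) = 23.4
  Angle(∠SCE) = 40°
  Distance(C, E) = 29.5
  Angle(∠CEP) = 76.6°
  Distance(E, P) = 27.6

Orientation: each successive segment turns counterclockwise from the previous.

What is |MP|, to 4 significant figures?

46.12

M is at the origin; MT runs at -0.9° with length 25.6, so T = (25.60, -0.4021). ∠MTS = 118.1° gives TS at 61.00° from the x-axis; with |TS| = 12.8, S = (31.80, 10.79). ∠TSC = 84.5° gives SC at 156.5° from the x-axis; with |SC| = 23.4, C = (10.34, 20.12). ∠SCE = 40.0° gives CE at -63.50° from the x-axis; with |CE| = 29.5, E = (23.51, -6.277). ∠CEP = 76.6° gives EP at 39.90° from the x-axis; with |EP| = 27.6, P = (44.68, 11.43). Then |MP| = |P − M| = 46.12.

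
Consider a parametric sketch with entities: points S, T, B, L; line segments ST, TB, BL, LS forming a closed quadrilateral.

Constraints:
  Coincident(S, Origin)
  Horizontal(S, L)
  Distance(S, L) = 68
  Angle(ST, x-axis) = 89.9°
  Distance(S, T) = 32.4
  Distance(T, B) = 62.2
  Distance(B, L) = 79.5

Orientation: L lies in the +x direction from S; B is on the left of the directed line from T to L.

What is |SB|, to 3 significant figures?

88.0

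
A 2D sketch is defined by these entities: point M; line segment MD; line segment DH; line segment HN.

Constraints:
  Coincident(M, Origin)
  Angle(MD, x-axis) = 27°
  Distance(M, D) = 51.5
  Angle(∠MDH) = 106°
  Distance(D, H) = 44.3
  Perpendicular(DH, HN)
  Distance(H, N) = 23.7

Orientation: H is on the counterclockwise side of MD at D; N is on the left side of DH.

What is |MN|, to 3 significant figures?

63.9

∠MDH = 106.0°, so DH runs at 27.0° + (180° − 106.0°) = 101° from the x-axis; with |DH| = 44.3, H = D + 44.3·(cos 101°, sin 101°) = (37.4, 66.9). DH ⟂ HN; with |HN| = 23.7 on the left of DH, N = H + 23.7·(-0.982, -0.191) = (14.2, 62.3). Then |MN| = |N − M| = 63.9.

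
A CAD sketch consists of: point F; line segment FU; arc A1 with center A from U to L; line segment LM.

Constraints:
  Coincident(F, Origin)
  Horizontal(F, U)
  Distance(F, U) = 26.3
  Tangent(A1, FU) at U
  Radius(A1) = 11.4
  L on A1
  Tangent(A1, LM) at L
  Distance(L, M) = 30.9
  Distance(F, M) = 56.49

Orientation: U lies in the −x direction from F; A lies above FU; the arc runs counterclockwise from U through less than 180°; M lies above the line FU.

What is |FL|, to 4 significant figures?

25.62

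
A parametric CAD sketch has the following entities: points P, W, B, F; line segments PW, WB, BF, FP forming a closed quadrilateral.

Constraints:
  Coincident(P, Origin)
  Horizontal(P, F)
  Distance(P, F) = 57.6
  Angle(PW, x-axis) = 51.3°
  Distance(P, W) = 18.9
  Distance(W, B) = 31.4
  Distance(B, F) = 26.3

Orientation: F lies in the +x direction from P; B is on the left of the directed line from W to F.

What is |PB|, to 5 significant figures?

47.618

Checks: |WB| = 31.40 ✓; |BF| = 26.30 ✓.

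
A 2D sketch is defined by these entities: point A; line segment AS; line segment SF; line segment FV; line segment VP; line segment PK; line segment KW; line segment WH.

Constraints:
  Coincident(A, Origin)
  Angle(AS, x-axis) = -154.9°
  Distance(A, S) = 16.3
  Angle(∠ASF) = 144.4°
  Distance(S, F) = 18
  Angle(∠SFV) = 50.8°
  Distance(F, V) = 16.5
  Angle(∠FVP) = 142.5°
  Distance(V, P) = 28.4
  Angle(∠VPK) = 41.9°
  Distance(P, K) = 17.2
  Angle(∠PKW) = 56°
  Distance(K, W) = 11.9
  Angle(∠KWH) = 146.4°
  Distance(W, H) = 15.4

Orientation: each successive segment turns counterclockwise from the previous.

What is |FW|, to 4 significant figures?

28.96

A is at the origin; AS runs at -154.9° with length 16.3, so S = (-14.76, -6.914). ∠ASF = 144.4° gives SF at -119.3° from the x-axis; with |SF| = 18.0, F = (-23.57, -22.61). ∠SFV = 50.8° gives FV at 9.900° from the x-axis; with |FV| = 16.5, V = (-7.315, -19.77). ∠FVP = 142.5° gives VP at 47.40° from the x-axis; with |VP| = 28.4, P = (11.91, 1.130). ∠VPK = 41.9° gives PK at -174.5° from the x-axis; with |PK| = 17.2, K = (-5.213, -0.5183). ∠PKW = 56.0° gives KW at -50.50° from the x-axis; with |KW| = 11.9, W = (2.356, -9.701). Then |FW| = |W − F| = 28.96.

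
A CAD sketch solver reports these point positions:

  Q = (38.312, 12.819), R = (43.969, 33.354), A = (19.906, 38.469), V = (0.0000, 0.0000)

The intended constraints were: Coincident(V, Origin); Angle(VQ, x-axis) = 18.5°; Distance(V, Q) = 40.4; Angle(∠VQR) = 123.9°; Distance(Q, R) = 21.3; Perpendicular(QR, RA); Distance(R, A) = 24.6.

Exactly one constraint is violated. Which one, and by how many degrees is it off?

Perpendicular(QR, RA) — off by 3.40°.

V = (0.00, 0.00) ✓; VQ at 18.50° ✓; |VQ| = 40.40 ✓; ∠VQR = 123.9° ✓; |QR| = 21.30 ✓; ∠(QR, RA) = 93.40° ✗; |RA| = 24.60 ✓.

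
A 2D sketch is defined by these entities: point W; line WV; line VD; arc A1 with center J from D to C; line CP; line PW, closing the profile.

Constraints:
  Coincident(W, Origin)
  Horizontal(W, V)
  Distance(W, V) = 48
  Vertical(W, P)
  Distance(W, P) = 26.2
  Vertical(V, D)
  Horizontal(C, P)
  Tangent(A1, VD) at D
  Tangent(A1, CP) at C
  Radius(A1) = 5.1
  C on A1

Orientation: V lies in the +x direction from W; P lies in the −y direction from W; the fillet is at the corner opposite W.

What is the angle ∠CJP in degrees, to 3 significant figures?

83.2°

W is at the origin; WV is horizontal with |WV| = 48.0 and V on the +x side, so V = (48.0, 0.00). W and P share the same x with |WP| = 26.2 and P on the −y side, so P = (0.00, -26.2). The virtual corner opposite W is at (48.0, -26.2). The tangent condition forces JD to be normal to VD and A1 meets CP tangentially, so JC is at right angles to CP, with radius 5.1, so the center J sits 5.1 in from both sides at J = (42.9, -21.1). That places the tangent points at D = (48.0, -21.1) on VD and C = (42.9, -26.2) on CP. Then cos ∠CJP = JC·JP / (|JC||JP|), giving 83.2°.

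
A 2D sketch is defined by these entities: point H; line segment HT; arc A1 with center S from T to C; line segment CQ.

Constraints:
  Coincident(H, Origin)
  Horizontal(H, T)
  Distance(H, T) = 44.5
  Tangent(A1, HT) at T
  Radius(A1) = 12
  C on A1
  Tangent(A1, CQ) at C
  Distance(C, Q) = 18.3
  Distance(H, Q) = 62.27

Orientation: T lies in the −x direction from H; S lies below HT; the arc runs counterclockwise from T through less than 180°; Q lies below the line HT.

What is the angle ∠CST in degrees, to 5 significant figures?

99.165°

Checks: H = (0.00, 0.00) ✓; |SC| = 12.00 ✓; ∠(SC, CQ) = 90.00° ✓; |CQ| = 18.30 ✓; |HQ| = 62.27 ✓.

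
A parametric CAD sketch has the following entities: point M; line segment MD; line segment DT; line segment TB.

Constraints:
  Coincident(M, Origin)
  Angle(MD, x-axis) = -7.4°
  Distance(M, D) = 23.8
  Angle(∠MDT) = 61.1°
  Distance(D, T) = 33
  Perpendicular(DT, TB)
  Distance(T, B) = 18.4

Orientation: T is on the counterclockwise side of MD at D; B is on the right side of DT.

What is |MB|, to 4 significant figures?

44.74

M is at the origin; MD runs at -7.4° with length 23.8, so D = 23.8·(cos -7.4°, sin -7.4°) = (23.60, -3.065). ∠MDT = 61.1°, so DT runs at -7.4° + (180° − 61.1°) = 111.5° from the x-axis; with |DT| = 33.0, T = D + 33.0·(cos 111.5°, sin 111.5°) = (11.51, 27.64). DT ⟂ TB; with |TB| = 18.4 on the right of DT, B = T + 18.4·(0.9304, 0.3665) = (28.63, 34.38). Then |MB| = |B − M| = 44.74.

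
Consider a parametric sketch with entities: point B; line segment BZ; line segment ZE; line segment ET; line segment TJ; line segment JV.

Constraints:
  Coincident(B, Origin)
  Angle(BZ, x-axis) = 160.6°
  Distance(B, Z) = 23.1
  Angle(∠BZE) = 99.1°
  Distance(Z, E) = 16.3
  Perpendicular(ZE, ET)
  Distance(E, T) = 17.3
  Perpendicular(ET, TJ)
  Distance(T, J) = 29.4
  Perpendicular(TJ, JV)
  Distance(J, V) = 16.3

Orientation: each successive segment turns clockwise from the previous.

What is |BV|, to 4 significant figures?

23.77

B is at the origin; BZ runs at 160.6° with length 23.1, so Z = (-21.79, 7.673). ∠BZE = 99.1° gives ZE at 79.70° from the x-axis; with |ZE| = 16.3, E = (-18.87, 23.71). The perpendicularity gives ET at right angles to ZE, so ET runs at -10.30°; with |ET| = 17.3, T = (-1.853, 20.62). The perpendicularity gives TJ at right angles to ET, so TJ runs at -100.3°; with |TJ| = 29.4, J = (-7.110, -8.309). TJ is perpendicular to JV, so JV runs at 169.7°; with |JV| = 16.3, V = (-23.15, -5.395). Then |BV| = |V − B| = 23.77.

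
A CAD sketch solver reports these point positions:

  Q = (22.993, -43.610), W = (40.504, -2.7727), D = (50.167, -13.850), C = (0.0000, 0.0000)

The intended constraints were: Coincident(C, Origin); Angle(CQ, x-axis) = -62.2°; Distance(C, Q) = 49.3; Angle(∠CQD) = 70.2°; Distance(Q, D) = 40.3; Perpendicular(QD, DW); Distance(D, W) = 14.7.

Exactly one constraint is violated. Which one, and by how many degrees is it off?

Perpendicular(QD, DW) — off by 6.50°.

C = (0.00, 0.00) ✓; CQ at -62.20° ✓; |CQ| = 49.30 ✓; ∠CQD = 70.20° ✓; |QD| = 40.30 ✓; ∠(QD, DW) = 83.50° ✗; |DW| = 14.70 ✓.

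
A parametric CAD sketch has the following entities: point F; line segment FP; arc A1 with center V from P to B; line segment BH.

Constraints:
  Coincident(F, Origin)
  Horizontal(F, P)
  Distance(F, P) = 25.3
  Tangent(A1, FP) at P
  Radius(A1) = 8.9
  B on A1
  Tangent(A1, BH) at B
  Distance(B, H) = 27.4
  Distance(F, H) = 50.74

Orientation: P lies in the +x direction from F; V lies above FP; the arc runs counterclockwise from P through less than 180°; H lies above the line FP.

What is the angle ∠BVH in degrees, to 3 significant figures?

72.0°

F is at the origin; FP is horizontal with |FP| = 25.3 and P on the +x side, so P = (25.3, 0.00). Since A1 is tangent to FP there, VP ⟂ FP, so V = P + (0, 8.9) = (25.3, 8.90). Since VB ⟂ BH (tangency), |VH| = √(8.9² + 27.4²) = 28.8 regardless of where B sits on A1. So H lies on both circle(F, 50.74) and circle(V, 28.8); the above-FP intersection is H = (36.2, 35.6). B is the foot of the tangent from H: B = (34.2, 8.25).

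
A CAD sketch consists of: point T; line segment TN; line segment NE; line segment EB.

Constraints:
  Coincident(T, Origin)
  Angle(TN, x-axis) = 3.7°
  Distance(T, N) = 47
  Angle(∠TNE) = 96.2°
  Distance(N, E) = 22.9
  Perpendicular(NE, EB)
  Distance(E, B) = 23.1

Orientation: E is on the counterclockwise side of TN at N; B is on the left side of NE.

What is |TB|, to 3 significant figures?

36.6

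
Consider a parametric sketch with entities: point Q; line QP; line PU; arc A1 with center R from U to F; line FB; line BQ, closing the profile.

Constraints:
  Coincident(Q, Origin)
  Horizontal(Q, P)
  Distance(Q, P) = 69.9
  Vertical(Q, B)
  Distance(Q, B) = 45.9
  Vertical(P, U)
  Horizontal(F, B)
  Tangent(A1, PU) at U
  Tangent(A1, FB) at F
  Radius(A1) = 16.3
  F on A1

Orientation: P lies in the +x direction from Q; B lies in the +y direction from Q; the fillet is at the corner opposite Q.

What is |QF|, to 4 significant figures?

70.57

Q is at the origin; QP is horizontal with |QP| = 69.9 and P on the +x side, so P = (69.90, 0.000). Q and B share the same x with |QB| = 45.9 and B on the +y side, so B = (0.000, 45.90). The virtual corner opposite Q is at (69.90, 45.90). Tangency of A1 to PU means the radius RU is perpendicular to PU and since A1 is tangent to FB there, RF ⟂ FB, with radius 16.3, so the center R sits 16.3 in from both sides at R = (53.60, 29.60). That places the tangent points at U = (69.90, 29.60) on PU and F = (53.60, 45.90) on FB. Then |QF| = |F − Q| = 70.57.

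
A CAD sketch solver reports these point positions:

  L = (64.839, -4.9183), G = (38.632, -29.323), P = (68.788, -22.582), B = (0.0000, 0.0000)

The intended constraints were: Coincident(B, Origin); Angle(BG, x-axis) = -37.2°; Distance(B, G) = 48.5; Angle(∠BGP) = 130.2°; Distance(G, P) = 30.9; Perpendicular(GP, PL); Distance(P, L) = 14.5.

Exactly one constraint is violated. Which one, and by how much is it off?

Distance(P, L) = 14.5 — off by 3.60.

B = (0.00, 0.00) ✓; BG at -37.20° ✓; |BG| = 48.50 ✓; ∠BGP = 130.2° ✓; |GP| = 30.90 ✓; ∠(GP, PL) = 90.00° ✓; |PL| = 18.10 ✗.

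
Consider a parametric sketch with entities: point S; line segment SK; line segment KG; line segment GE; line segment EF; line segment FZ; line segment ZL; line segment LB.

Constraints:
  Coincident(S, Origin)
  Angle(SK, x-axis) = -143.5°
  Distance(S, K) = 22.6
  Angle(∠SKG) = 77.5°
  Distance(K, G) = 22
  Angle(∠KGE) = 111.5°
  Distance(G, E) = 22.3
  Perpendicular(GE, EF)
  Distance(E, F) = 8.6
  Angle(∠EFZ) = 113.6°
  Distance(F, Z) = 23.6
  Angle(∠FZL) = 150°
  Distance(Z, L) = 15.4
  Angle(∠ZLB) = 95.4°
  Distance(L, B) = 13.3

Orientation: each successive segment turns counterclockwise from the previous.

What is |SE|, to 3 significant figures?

25.3

S is at the origin; SK runs at -143.5° with length 22.6, so K = (-18.2, -13.4). ∠SKG = 77.5° gives KG at -41.0° from the x-axis; with |KG| = 22.0, G = (-1.56, -27.9). ∠KGE = 111.5° gives GE at 27.5° from the x-axis; with |GE| = 22.3, E = (18.2, -17.6). Then |SE| = |E − S| = 25.3.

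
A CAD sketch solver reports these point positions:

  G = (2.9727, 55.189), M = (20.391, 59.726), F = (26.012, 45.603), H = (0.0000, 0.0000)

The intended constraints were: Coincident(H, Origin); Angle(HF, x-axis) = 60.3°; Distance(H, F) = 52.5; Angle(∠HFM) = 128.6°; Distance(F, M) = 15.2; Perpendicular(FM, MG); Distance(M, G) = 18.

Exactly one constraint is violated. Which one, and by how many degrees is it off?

Perpendicular(FM, MG) — off by 7.10°.

H = (0.00, 0.00) ✓; HF at 60.30° ✓; |HF| = 52.50 ✓; ∠HFM = 128.6° ✓; |FM| = 15.20 ✓; ∠(FM, MG) = 82.90° ✗; |MG| = 18.00 ✓.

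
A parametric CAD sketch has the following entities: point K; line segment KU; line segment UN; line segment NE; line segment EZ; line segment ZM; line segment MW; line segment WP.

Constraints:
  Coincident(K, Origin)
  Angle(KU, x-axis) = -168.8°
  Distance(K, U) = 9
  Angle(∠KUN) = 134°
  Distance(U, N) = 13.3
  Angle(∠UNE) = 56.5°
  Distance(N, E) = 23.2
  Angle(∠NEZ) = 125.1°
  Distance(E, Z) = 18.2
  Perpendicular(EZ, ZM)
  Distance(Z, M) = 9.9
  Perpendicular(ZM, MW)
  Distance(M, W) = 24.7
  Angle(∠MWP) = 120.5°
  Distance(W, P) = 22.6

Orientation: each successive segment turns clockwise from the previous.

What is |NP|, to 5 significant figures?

28.927

The perpendicularity gives MW at right angles to ZM, so MW runs at 146.80°; with |MW| = 24.7, W = (-9.0538, 9.6957). ∠MWP = 120.5° gives WP at 87.300° from the x-axis; with |WP| = 22.6, P = (-7.9892, 32.271). Then |NP| = |P − N| = 28.927.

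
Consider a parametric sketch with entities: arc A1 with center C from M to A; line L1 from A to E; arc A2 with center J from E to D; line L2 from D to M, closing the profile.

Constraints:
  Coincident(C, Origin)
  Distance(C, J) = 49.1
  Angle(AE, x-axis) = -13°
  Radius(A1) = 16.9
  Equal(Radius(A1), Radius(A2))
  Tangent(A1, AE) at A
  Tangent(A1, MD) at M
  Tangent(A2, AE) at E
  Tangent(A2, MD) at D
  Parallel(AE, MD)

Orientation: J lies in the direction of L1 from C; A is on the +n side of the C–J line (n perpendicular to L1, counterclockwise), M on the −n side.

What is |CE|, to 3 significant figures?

51.9

The slot axis is L1's direction at -13.0°, so u = (cos -13.0°, sin -13.0°) = (0.974, -0.225) and n = (−sin -13.0°, cos -13.0°) = (0.225, 0.974). C is at the origin and J lies 49.1 along u from C, so J = 49.1·u = (47.8, -11.0). Tangency of A1 to both parallel lines with radius 16.9 puts A and M at C ± 16.9·n: A = (3.80, 16.5), M = (-3.80, -16.5). Equal radii place E and D the same way about J: E = J + 16.9·n = (51.6, 5.42), D = J − 16.9·n = (44.0, -27.5). Then |CE| = |E − C| = 51.9.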